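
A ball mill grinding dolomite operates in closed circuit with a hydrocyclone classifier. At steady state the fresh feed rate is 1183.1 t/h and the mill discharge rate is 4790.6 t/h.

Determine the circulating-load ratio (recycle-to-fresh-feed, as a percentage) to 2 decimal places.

Mill node: discharge = fresh + recycle.
R = M − F = 4790.6 − 1183.1 = 3607.5 t/h
CL = 100·R/F = 100·3607.5/1183.1 = 304.92 %

CL = 304.92 %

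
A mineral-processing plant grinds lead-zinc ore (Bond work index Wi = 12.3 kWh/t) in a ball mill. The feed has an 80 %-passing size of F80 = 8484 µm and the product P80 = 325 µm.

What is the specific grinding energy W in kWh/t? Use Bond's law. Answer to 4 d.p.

W_Bond = 10·Wi·(1/√P₈₀ − 1/√F₈₀)
1/√325 = 0.055470;  1/√8484 = 0.010857
W = 10·12.3·(0.055470 − 0.010857) = 5.4874 kWh/t

W = 5.4874 kWh/t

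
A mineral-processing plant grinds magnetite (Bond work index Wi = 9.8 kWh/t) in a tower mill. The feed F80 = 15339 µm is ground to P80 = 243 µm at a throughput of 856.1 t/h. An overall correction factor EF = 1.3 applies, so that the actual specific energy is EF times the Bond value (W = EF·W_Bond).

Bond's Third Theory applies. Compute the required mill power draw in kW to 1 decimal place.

P = 6116.0 kW

Bond:  W = 10 Wi (1/√P − 1/√F)
W = 10·9.8·(1/√243 − 1/√15339) = 10·9.8·(0.056076) = 5.4954 kWh/t
W_actual = 1.3 × 5.4954 = 7.1441 kWh/t
P = W·T = 7.1441·856.1 = 6116.0 kW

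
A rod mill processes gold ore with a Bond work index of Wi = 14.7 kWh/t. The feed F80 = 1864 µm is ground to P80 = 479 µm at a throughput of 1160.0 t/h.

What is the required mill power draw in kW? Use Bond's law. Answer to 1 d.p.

W = 10 Wi (P80^-0.5 − F80^-0.5)
W = 10·14.7·(1/√479 − 1/√1864) = 10·14.7·(0.022529) = 3.3118 kWh/t
Mill draw = 3.3118 × 1160.0 = 3841.7 kW

P = 3841.7 kW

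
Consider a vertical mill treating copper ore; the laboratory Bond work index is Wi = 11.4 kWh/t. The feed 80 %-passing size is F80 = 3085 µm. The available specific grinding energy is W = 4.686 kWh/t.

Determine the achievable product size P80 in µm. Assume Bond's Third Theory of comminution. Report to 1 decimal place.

Bond: W = 10·Wi·(1/√P80 − 1/√F80)
P80^(−½) = W/(10 Wi) + F80^(−½)
  = 4.6860/(10·11.4) + 1/√3085 = 0.041105 + 0.018004 = 0.059109
P80 = (1/0.059109)² = 16.9178² = 286.21 µm

P80 = 286.2 µm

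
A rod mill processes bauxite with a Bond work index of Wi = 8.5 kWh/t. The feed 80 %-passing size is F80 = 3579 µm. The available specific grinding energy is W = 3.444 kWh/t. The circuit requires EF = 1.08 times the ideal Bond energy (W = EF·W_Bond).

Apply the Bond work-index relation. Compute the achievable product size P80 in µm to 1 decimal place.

P80 = 340.0 µm

W = 10 Wi / √P80 − 10 Wi / √F80
W_Bond = W / EF = 3.444 / 1.08 = 3.1889 kWh/t
P80^(−½) = W_Bond/(10 Wi) + F80^(−½)
  = 3.1889/(10·8.5) + 1/√3579 = 0.037516 + 0.016715 = 0.054232
P80 = (1/0.054232)² = 18.4394² = 340.01 µm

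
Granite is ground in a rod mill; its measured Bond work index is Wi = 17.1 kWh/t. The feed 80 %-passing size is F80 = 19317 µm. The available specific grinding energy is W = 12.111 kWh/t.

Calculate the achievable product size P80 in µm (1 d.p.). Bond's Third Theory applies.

P80 = 164.3 µm

Bond:  W = 10 Wi (1/√P − 1/√F)
⇒ 1/√P80 = W/(10·Wi) + 1/√F80
  = 12.1110/(10·17.1) + 1/√19317 = 0.070825 + 0.007195 = 0.078020
P80 = (1/0.078020)² = 12.8173² = 164.28 µm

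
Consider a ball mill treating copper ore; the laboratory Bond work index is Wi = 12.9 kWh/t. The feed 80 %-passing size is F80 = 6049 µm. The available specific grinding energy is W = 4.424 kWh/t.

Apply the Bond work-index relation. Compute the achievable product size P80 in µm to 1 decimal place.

P80 = 449.8 µm

W = 10 Wi (P80^-0.5 − F80^-0.5)
⇒ 1/√P80 = W/(10 Wi) + 1/√F80
  = 4.4240/(10·12.9) + 1/√6049 = 0.034295 + 0.012858 = 0.047152
P80 = (1/0.047152)² = 21.2080² = 449.78 µm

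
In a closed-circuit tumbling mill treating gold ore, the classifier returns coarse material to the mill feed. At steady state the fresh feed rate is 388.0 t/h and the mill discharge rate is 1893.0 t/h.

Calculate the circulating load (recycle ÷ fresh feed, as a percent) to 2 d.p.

Discharge = new feed + return, hence
R = M − F = 1893.0 − 388.0 = 1505.0 t/h
CL = 100·R/F = 100·1505.0/388.0 = 387.89 %

CL = 387.89 %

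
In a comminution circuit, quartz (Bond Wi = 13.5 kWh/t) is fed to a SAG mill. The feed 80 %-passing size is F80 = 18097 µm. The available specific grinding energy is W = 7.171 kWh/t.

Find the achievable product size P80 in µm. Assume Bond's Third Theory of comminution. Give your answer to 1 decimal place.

P80 = 272.7 µm

W_Bond = 10·Wi·(1/√P₈₀ − 1/√F₈₀)
P80^-0.5 = F80^-0.5 + W/(10 Wi)
  = 7.1710/(10·13.5) + 1/√18097 = 0.053119 + 0.007434 = 0.060552
P80 = (1/0.060552)² = 16.5147² = 272.74 µm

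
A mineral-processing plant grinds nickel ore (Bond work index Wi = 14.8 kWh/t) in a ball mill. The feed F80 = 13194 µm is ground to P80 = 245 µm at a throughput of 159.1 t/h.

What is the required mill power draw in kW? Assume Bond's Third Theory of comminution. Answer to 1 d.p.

P = 1299.4 kW

W_Bond = 10·Wi·(1/√P₈₀ − 1/√F₈₀)
W = 10·14.8·(1/√245 − 1/√13194) = 10·14.8·(0.055182) = 8.1669 kWh/t
Mill draw = 8.1669 × 159.1 = 1299.4 kW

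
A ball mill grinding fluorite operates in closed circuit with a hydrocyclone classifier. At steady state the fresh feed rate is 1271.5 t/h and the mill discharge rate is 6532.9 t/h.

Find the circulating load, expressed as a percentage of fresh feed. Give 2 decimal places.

M = F + R at steady state, so:
R = M − F = 6532.9 − 1271.5 = 5261.4 t/h
CL = 100·R/F = 100·5261.4/1271.5 = 413.79 %

CL = 413.79 %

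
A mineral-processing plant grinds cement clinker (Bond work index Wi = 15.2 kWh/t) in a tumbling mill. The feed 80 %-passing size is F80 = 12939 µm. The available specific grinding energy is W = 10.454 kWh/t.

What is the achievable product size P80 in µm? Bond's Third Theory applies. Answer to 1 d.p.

W = 10 Wi (1/√P80 − 1/√F80)  [Bond]
⇒ 1/√P80 = W/(10·Wi) + 1/√F80
  = 10.4540/(10·15.2) + 1/√12939 = 0.068776 + 0.008791 = 0.077568
P80 = (1/0.077568)² = 12.8920² = 166.20 µm

P80 = 166.2 µm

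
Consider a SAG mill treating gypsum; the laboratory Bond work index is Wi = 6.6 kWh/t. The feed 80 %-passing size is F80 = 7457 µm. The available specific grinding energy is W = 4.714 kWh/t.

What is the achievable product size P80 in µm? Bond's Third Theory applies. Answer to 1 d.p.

P80 = 145.1 µm

W = 10 Wi (P80^-0.5 − F80^-0.5)
P80^-0.5 = F80^-0.5 + W/(10 Wi)
  = 4.7140/(10·6.6) + 1/√7457 = 0.071424 + 0.011580 = 0.083004
P80 = (1/0.083004)² = 12.0475² = 145.14 µm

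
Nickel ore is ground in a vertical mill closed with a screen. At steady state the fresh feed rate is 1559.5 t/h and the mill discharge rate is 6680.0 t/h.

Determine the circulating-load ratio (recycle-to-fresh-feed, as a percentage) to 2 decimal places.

M = F + R at steady state, so:
R = M − F = 6680.0 − 1559.5 = 5120.5 t/h
CL = 100·R/F = 100·5120.5/1559.5 = 328.34 %

CL = 328.34 %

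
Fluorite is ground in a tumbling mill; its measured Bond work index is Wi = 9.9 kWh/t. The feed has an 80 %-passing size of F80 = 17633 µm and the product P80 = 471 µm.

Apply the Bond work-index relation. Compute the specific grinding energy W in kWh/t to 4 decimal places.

W = 3.8161 kWh/t

W = 10·Wi·(P80^(-½) − F80^(-½))
1/√471 = 0.046078;  1/√17633 = 0.007531
W = 10·9.9·(0.046078 − 0.007531) = 3.8161 kWh/t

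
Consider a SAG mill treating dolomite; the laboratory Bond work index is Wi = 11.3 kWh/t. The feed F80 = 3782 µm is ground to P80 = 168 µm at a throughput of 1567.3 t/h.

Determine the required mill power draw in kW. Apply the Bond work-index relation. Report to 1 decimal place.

P = 10784.1 kW

Bond:  W = 10 Wi (1/√P − 1/√F)
W = 10·11.3·(1/√168 − 1/√3782) = 10·11.3·(0.060891) = 6.8807 kWh/t
P_mill = W·ṁ = 6.8807·1567.3 = 10784.1 kW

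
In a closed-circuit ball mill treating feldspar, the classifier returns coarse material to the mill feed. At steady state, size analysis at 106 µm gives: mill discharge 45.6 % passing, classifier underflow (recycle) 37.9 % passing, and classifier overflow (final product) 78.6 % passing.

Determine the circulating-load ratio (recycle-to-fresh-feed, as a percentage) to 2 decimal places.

Classifier node, passing 106 µm:
Fd + Rd = Ru + Fo ⇒ R/F = (o−d)/(d−u)
r = (78.6 − 45.6)/(45.6 − 37.9) = 33.0/7.7 = 4.2857
CL = 100·r = 428.57 %

CL = 428.57 %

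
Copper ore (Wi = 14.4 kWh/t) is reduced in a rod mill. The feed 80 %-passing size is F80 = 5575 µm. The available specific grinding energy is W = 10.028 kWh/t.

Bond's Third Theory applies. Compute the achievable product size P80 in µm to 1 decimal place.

W = 10 Wi (P80^-0.5 − F80^-0.5)
⇒ 1/√P80 = W/(10·Wi) + 1/√F80
  = 10.0280/(10·14.4) + 1/√5575 = 0.069639 + 0.013393 = 0.083032
P80 = (1/0.083032)² = 12.0436² = 145.05 µm

P80 = 145.0 µm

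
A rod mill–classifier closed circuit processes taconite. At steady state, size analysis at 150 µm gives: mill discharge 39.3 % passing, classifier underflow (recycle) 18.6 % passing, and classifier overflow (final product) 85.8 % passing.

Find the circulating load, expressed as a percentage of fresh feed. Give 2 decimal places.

Classifier node, passing 150 µm:
(1+r)d = ru + o → r = (o−d)/(d−u)
r = (85.8 − 39.3)/(39.3 − 18.6) = 46.5/20.7 = 2.2464
CL = 100·r = 224.64 %

CL = 224.64 %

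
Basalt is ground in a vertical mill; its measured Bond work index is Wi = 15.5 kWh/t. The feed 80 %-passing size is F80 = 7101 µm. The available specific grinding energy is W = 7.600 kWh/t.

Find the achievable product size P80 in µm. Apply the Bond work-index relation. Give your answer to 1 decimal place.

W = 10·Wi·[P80^(−½) − F80^(−½)]
1/√P80 = 1/√F80 + W/(10·Wi)
  = 7.6000/(10·15.5) + 1/√7101 = 0.049032 + 0.011867 = 0.060899
P80 = (1/0.060899)² = 16.4206² = 269.64 µm

P80 = 269.6 µm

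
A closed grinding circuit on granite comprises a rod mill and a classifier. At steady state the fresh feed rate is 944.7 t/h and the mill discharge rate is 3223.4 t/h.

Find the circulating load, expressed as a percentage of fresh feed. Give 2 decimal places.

CL = 241.21 %

Steady state: M = F + R.
R = M − F = 3223.4 − 944.7 = 2278.7 t/h
CL = 100·R/F = 100·2278.7/944.7 = 241.21 %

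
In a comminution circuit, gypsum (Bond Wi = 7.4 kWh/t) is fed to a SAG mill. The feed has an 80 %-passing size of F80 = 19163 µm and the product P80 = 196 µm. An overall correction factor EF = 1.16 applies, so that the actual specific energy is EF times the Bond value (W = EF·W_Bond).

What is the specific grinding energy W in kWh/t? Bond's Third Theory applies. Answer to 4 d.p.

W = 5.5113 kWh/t

W = 10·Wi·(P80^(-½) − F80^(-½))
1/√196 = 0.071429;  1/√19163 = 0.007224
W = 10·7.4·(0.071429 − 0.007224) = 4.7511 kWh/t
With EF = 1.16: W = 4.7511·1.16 = 5.5113 kWh/t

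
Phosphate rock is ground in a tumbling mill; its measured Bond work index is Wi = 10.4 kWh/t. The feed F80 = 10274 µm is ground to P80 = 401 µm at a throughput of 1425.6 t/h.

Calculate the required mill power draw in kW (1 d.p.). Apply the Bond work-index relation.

W = 10 Wi / √P80 − 10 Wi / √F80
W = 10·10.4·(1/√401 − 1/√10274) = 10·10.4·(0.040072) = 4.1675 kWh/t
Power = W × throughput = 4.1675 kWh/t × 1425.6 t/h = 5941.2 kW

P = 5941.2 kW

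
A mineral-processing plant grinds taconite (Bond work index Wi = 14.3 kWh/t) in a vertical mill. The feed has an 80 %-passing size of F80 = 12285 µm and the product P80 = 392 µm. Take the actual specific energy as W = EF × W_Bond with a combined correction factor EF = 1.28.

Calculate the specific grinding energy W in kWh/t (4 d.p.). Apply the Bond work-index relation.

W = 10·Wi·[P80^(−½) − F80^(−½)]
1/√392 = 0.050508;  1/√12285 = 0.009022
W = 10·14.3·(0.050508 − 0.009022) = 5.9324 kWh/t
With EF = 1.28: W = 5.9324·1.28 = 7.5935 kWh/t

W = 7.5935 kWh/t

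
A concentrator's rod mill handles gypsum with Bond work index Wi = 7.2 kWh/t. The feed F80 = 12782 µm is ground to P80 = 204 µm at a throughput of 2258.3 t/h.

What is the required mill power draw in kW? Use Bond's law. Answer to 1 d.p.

W_Bond = 10·Wi·(1/√P₈₀ − 1/√F₈₀)
W = 10·7.2·(1/√204 − 1/√12782) = 10·7.2·(0.061169) = 4.4042 kWh/t
Mill draw = 4.4042 × 2258.3 = 9945.9 kW

P = 9945.9 kW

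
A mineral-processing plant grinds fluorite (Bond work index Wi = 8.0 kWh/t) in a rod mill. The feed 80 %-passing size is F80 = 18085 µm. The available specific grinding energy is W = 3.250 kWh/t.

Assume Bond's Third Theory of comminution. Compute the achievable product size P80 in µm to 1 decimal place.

P80 = 432.9 µm

W = 10 Wi / √P80 − 10 Wi / √F80
⇒ 1/√P80 = W/(10 Wi) + 1/√F80
  = 3.2500/(10·8.0) + 1/√18085 = 0.040625 + 0.007436 = 0.048061
P80 = (1/0.048061)² = 20.8069² = 432.93 µm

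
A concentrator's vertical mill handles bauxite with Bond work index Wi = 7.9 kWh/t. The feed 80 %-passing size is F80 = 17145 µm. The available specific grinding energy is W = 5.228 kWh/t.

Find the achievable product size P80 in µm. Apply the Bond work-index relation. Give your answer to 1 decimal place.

P80 = 183.5 µm

W = 10 Wi (P80^-0.5 − F80^-0.5)
⇒ 1/√P80 = W/(10 Wi) + 1/√F80
  = 5.2280/(10·7.9) + 1/√17145 = 0.066177 + 0.007637 = 0.073814
P80 = (1/0.073814)² = 13.5475² = 183.53 µm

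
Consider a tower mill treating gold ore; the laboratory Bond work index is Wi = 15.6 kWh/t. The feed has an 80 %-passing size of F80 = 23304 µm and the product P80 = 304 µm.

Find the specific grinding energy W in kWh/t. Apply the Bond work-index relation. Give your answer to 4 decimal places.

W = 7.9253 kWh/t

W = 10·Wi·(P80^(-½) − F80^(-½))
1/√304 = 0.057354;  1/√23304 = 0.006551
W = 10·15.6·(0.057354 − 0.006551) = 7.9253 kWh/t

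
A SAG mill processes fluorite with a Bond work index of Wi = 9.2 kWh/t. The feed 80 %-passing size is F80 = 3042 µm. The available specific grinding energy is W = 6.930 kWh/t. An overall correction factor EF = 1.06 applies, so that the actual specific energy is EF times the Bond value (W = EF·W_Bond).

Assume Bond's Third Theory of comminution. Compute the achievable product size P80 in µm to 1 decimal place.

P80 = 125.7 µm

W = 10·Wi·[P80^(−½) − F80^(−½)]
W_Bond = W / EF = 6.930 / 1.06 = 6.5377 kWh/t
P80^(−½) = W_Bond/(10 Wi) + F80^(−½)
  = 6.5377/(10·9.2) + 1/√3042 = 0.071062 + 0.018131 = 0.089193
P80 = (1/0.089193)² = 11.2116² = 125.70 µm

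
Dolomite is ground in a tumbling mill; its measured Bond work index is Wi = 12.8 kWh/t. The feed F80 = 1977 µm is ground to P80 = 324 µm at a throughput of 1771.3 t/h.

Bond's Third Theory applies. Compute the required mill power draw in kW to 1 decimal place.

P = 7496.7 kW

W = 10 Wi / √P80 − 10 Wi / √F80
W = 10·12.8·(1/√324 − 1/√1977) = 10·12.8·(0.033065) = 4.2323 kWh/t
P_mill = W·ṁ = 4.2323·1771.3 = 7496.7 kW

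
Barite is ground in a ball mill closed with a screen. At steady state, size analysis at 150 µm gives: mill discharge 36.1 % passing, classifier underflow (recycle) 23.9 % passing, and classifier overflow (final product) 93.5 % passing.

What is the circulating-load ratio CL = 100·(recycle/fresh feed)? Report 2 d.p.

Mass balance on the −150 µm fraction:
d + r·d = r·u + o → r(d−u) = o−d
r = (93.5 − 36.1)/(36.1 − 23.9) = 57.4/12.2 = 4.7049
CL = 100·r = 470.49 %

CL = 470.49 %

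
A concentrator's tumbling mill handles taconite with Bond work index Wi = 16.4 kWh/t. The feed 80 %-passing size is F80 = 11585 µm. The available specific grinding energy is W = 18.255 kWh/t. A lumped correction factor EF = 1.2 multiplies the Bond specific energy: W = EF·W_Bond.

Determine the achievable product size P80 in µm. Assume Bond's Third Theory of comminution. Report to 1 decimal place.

P80 = 96.0 µm

W = 10 Wi (1/√P80 − 1/√F80)  [Bond]
W_Bond = W / EF = 18.255 / 1.2 = 15.2125 kWh/t
⇒ 1/√P80 = W_Bond/(10·Wi) + 1/√F80
  = 15.2125/(10·16.4) + 1/√11585 = 0.092759 + 0.009291 = 0.102050
P80 = (1/0.102050)² = 9.7991² = 96.02 µm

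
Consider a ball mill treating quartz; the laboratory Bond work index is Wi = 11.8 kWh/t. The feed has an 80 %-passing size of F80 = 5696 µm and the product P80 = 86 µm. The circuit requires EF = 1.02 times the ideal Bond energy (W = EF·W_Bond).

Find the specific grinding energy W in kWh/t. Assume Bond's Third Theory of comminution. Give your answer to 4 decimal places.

W = 11.3840 kWh/t

W = 10·Wi·(P80^(-½) − F80^(-½))
1/√86 = 0.107833;  1/√5696 = 0.013250
W = 10·11.8·(0.107833 − 0.013250) = 11.1608 kWh/t
Corrected W = EF·W_Bond = 1.02·11.1608 = 11.3840 kWh/t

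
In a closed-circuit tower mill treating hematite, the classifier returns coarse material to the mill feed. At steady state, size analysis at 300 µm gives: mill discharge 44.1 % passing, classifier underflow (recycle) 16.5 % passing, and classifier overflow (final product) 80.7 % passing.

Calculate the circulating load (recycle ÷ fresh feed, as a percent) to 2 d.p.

CL = 132.61 %

Balance %-passing 300 µm (r = R/F):
r = (o − d)/(d − u)
r = (80.7 − 44.1)/(44.1 − 16.5) = 36.6/27.6 = 1.3261
CL = 100·r = 132.61 %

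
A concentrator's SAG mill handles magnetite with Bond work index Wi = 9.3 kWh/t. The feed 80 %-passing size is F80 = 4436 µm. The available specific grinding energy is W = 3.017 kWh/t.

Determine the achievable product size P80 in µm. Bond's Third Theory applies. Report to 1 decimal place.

P80 = 444.1 µm

W = 10·Wi·[P80^(−½) − F80^(−½)]
1/√P80 = 1/√F80 + W/(10·Wi)
  = 3.0170/(10·9.3) + 1/√4436 = 0.032441 + 0.015014 = 0.047455
P80 = (1/0.047455)² = 21.0725² = 444.05 µm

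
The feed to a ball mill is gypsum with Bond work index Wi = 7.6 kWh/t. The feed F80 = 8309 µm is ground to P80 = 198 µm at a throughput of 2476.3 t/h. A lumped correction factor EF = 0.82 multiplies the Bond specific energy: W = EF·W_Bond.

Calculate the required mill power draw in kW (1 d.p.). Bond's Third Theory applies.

Bond:  W = 10 Wi (1/√P − 1/√F)
W = 10·7.6·(1/√198 − 1/√8309) = 10·7.6·(0.060096) = 4.5673 kWh/t
W_actual = 0.82 × 4.5673 = 3.7452 kWh/t
Mill draw = 3.7452 × 2476.3 = 9274.3 kW

P = 9274.3 kW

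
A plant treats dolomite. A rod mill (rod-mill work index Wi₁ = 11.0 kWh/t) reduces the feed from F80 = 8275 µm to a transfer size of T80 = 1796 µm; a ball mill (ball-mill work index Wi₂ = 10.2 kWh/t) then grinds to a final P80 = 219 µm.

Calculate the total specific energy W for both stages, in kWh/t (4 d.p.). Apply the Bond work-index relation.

W = 5.8721 kWh/t

Bond: W = 10·Wi·(1/√P80 − 1/√F80)
Stage 1 (8275→1796 µm, Wi₁=11.0): W₁ = 10·11.0·(0.023596 − 0.010993) = 1.3864 kWh/t
Stage 2 (1796→219 µm, Wi₂=10.2): W₂ = 10·10.2·(0.067574 − 0.023596) = 4.4857 kWh/t
W = W₁ + W₂ = 1.3864 + 4.4857 = 5.8721 kWh/t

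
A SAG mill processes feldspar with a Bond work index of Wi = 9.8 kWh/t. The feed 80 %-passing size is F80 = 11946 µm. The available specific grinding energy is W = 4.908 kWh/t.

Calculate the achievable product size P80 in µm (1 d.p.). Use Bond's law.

W = 10 Wi (P80^-0.5 − F80^-0.5)
⇒ 1/√P80 = W/(10·Wi) + 1/√F80
  = 4.9080/(10·9.8) + 1/√11946 = 0.050082 + 0.009149 = 0.059231
P80 = (1/0.059231)² = 16.8831² = 285.04 µm

P80 = 285.0 µm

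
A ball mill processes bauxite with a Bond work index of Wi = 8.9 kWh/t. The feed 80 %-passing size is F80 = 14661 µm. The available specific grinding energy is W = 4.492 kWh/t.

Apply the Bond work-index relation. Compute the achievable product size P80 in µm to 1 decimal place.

P80 = 289.9 µm

W_Bond = 10·Wi·(1/√P₈₀ − 1/√F₈₀)
⇒ 1/√P80 = W/(10·Wi) + 1/√F80
  = 4.4920/(10·8.9) + 1/√14661 = 0.050472 + 0.008259 = 0.058731
P80 = (1/0.058731)² = 17.0269² = 289.91 µm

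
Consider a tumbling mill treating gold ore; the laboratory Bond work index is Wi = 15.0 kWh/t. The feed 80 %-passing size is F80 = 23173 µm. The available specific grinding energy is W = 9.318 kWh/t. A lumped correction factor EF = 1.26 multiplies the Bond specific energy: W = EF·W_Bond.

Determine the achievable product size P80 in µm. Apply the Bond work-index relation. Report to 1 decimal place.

P80 = 320.4 µm

Bond:  W = 10 Wi (1/√P − 1/√F)
W_Bond = W / EF = 9.318 / 1.26 = 7.3952 kWh/t
⇒ 1/√P80 = W_Bond/(10 Wi) + 1/√F80
  = 7.3952/(10·15.0) + 1/√23173 = 0.049302 + 0.006569 = 0.055871
P80 = (1/0.055871)² = 17.8985² = 320.35 µm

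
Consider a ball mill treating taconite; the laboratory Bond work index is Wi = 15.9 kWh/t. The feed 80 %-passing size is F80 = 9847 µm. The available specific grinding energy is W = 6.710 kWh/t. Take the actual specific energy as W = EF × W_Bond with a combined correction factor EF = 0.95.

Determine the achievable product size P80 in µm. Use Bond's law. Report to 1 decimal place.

Bond:  W = 10 Wi (1/√P − 1/√F)
W_Bond = W / EF = 6.710 / 0.95 = 7.0632 kWh/t
P80^-0.5 = F80^-0.5 + W_Bond/(10 Wi)
  = 7.0632/(10·15.9) + 1/√9847 = 0.044422 + 0.010077 = 0.054500
P80 = (1/0.054500)² = 18.3487² = 336.67 µm

P80 = 336.7 µm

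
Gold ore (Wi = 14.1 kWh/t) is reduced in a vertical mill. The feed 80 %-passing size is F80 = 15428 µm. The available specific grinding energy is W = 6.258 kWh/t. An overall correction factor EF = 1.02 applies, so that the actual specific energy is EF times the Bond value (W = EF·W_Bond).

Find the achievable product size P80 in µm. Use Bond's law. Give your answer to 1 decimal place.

P80 = 376.1 µm

Bond: W = 10·Wi·(1/√P80 − 1/√F80)
W_Bond = W / EF = 6.258 / 1.02 = 6.1353 kWh/t
P80^-0.5 = F80^-0.5 + W_Bond/(10 Wi)
  = 6.1353/(10·14.1) + 1/√15428 = 0.043513 + 0.008051 = 0.051564
P80 = (1/0.051564)² = 19.3935² = 376.11 µm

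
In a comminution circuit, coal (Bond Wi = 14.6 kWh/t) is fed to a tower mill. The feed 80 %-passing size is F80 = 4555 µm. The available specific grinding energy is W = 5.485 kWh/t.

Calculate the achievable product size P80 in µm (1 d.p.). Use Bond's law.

W = 10 Wi / √P80 − 10 Wi / √F80
P80^-0.5 = F80^-0.5 + W/(10 Wi)
  = 5.4850/(10·14.6) + 1/√4555 = 0.037568 + 0.014817 = 0.052385
P80 = (1/0.052385)² = 19.0893² = 364.40 µm

P80 = 364.4 µm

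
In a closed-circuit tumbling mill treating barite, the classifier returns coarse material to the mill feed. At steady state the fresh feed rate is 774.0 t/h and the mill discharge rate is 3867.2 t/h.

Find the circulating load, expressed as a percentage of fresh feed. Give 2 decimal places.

Mill node: discharge = fresh + recycle.
R = M − F = 3867.2 − 774.0 = 3093.2 t/h
CL = 100·R/F = 100·3093.2/774.0 = 399.64 %

CL = 399.64 %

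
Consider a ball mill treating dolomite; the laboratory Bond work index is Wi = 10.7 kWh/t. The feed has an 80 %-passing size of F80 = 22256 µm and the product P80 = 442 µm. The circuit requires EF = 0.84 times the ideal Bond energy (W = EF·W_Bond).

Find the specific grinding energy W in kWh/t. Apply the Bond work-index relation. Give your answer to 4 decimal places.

W = 3.6727 kWh/t

Bond:  W = 10 Wi (1/√P − 1/√F)
1/√442 = 0.047565;  1/√22256 = 0.006703
W = 10·10.7·(0.047565 − 0.006703) = 4.3722 kWh/t
Apply correction: 4.3722 × 0.84 = 3.6727 kWh/t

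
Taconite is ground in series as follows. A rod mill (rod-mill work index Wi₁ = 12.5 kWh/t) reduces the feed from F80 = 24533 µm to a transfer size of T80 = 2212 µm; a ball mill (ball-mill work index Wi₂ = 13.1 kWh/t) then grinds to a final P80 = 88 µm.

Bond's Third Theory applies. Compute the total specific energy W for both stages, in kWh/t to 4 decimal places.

W = 13.0390 kWh/t

W = 10·Wi·(P80^(-½) − F80^(-½))
Stage 1 (24533→2212 µm, Wi₁=12.5): W₁ = 10·12.5·(0.021262 − 0.006384) = 1.8597 kWh/t
Stage 2 (2212→88 µm, Wi₂=13.1): W₂ = 10·13.1·(0.106600 − 0.021262) = 11.1793 kWh/t
W = W₁ + W₂ = 1.8597 + 11.1793 = 13.0390 kWh/t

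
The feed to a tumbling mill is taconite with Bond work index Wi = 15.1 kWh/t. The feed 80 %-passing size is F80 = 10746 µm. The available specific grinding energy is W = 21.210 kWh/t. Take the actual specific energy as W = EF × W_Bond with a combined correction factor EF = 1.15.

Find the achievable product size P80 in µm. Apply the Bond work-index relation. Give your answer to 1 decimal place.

P80 = 57.6 µm

W = 10 Wi (P80^-0.5 − F80^-0.5)
W_Bond = W / EF = 21.210 / 1.15 = 18.4435 kWh/t
⇒ 1/√P80 = W_Bond/(10·Wi) + 1/√F80
  = 18.4435/(10·15.1) + 1/√10746 = 0.122142 + 0.009647 = 0.131789
P80 = (1/0.131789)² = 7.5879² = 57.58 µm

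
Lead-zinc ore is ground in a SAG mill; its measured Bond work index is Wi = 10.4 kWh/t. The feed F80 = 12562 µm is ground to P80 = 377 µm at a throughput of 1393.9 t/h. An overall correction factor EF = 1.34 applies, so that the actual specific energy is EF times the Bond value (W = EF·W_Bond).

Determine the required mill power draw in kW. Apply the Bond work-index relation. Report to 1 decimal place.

P = 8271.4 kW

W = 10·Wi·(P80^(-½) − F80^(-½))
W = 10·10.4·(1/√377 − 1/√12562) = 10·10.4·(0.042580) = 4.4284 kWh/t
Corrected W = EF·W_Bond = 1.34·4.4284 = 5.9340 kWh/t
Mill draw = 5.9340 × 1393.9 = 8271.4 kW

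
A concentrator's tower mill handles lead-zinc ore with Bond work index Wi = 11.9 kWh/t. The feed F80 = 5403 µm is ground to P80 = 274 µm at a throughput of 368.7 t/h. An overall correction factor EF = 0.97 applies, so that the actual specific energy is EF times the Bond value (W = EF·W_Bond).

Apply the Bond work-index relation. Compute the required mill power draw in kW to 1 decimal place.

P = 1992.1 kW

W = 10 Wi (1/√P80 − 1/√F80)  [Bond]
W = 10·11.9·(1/√274 − 1/√5403) = 10·11.9·(0.046808) = 5.5701 kWh/t
Corrected W = EF·W_Bond = 0.97·5.5701 = 5.4030 kWh/t
P_mill = W·ṁ = 5.4030·368.7 = 1992.1 kW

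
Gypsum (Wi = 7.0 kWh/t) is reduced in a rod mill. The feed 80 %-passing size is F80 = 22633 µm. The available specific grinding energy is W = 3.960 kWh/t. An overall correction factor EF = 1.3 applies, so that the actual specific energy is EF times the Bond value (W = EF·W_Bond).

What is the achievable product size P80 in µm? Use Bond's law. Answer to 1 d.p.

P80 = 397.4 µm

Bond:  W = 10 Wi (1/√P − 1/√F)
W_Bond = W / EF = 3.960 / 1.3 = 3.0462 kWh/t
⇒ 1/√P80 = W_Bond/(10·Wi) + 1/√F80
  = 3.0462/(10·7.0) + 1/√22633 = 0.043516 + 0.006647 = 0.050164
P80 = (1/0.050164)² = 19.9348² = 397.40 µm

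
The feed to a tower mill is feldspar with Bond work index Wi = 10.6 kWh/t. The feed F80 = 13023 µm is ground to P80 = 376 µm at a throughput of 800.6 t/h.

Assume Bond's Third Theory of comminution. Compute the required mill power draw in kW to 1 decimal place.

P = 3632.9 kW

W = 10·Wi·[P80^(−½) − F80^(−½)]
W = 10·10.6·(1/√376 − 1/√13023) = 10·10.6·(0.042808) = 4.5377 kWh/t
P = W·T = 4.5377·800.6 = 3632.9 kW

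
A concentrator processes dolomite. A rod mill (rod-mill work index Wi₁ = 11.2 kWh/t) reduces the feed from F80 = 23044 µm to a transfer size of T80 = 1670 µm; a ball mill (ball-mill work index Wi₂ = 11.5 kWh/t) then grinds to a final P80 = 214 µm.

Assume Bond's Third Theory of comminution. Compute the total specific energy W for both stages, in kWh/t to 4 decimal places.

W = 7.0500 kWh/t

Bond: W = 10·Wi·(1/√P80 − 1/√F80)
Stage 1 (23044→1670 µm, Wi₁=11.2): W₁ = 10·11.2·(0.024470 − 0.006588) = 2.0029 kWh/t
Stage 2 (1670→214 µm, Wi₂=11.5): W₂ = 10·11.5·(0.068359 − 0.024470) = 5.0471 kWh/t
W = W₁ + W₂ = 2.0029 + 5.0471 = 7.0500 kWh/t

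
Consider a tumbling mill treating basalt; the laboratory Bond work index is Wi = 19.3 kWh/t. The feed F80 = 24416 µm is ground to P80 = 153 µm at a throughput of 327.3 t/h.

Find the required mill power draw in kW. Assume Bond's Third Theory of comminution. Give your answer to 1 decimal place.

W_Bond = 10·Wi·(1/√P₈₀ − 1/√F₈₀)
W = 10·19.3·(1/√153 − 1/√24416) = 10·19.3·(0.074445) = 14.3680 kWh/t
Power = W × throughput = 14.3680 kWh/t × 327.3 t/h = 4702.6 kW

P = 4702.6 kW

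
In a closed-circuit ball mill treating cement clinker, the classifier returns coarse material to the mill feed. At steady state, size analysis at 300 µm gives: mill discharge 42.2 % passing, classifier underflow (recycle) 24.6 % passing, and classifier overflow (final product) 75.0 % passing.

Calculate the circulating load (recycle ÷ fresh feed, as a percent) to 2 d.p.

CL = 186.36 %

Two-product formula at 300 µm:
Fd + Rd = Ru + Fo ⇒ R/F = (o−d)/(d−u)
r = (75.0 − 42.2)/(42.2 − 24.6) = 32.8/17.6 = 1.8636
CL = 100·r = 186.36 %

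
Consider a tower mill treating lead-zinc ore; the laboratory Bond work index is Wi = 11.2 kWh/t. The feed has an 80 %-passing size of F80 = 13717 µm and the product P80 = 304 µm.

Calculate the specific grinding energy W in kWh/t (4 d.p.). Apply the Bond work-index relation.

W = 5.4674 kWh/t

Bond: W = 10·Wi·(1/√P80 − 1/√F80)
1/√304 = 0.057354;  1/√13717 = 0.008538
W = 10·11.2·(0.057354 − 0.008538) = 5.4674 kWh/t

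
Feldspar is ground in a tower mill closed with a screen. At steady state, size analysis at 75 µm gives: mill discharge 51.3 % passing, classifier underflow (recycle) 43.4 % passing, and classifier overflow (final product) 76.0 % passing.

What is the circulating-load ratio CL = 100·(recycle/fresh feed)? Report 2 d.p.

Mass balance on the −75 µm fraction:
Fd + Rd = Ru + Fo ⇒ R/F = (o−d)/(d−u)
r = (76.0 − 51.3)/(51.3 − 43.4) = 24.7/7.9 = 3.1266
CL = 100·r = 312.66 %

CL = 312.66 %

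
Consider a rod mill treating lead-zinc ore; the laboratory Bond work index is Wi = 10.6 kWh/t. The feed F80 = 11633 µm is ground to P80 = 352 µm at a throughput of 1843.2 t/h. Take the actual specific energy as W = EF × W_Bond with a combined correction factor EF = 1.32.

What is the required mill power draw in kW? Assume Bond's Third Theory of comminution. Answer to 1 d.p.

W_Bond = 10·Wi·(1/√P₈₀ − 1/√F₈₀)
W = 10·10.6·(1/√352 − 1/√11633) = 10·10.6·(0.044029) = 4.6670 kWh/t
W_actual = 1.32 × 4.6670 = 6.1605 kWh/t
P_mill = W·ṁ = 6.1605·1843.2 = 11355.0 kW

P = 11355.0 kW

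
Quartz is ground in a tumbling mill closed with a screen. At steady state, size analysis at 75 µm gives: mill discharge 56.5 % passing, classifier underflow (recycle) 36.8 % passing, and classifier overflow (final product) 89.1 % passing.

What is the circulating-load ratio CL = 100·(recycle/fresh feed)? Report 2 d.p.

CL = 165.48 %

Mass balance on the −75 µm fraction:
(1+r)·d = r·u + o ⇒ r = (o−d)/(d−u)
r = (89.1 − 56.5)/(56.5 − 36.8) = 32.6/19.7 = 1.6548
CL = 100·r = 165.48 %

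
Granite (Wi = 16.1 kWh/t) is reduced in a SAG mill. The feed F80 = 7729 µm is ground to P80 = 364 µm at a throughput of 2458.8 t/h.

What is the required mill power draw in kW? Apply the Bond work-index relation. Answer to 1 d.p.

P = 16246.2 kW

W = 10 Wi / √P80 − 10 Wi / √F80
W = 10·16.1·(1/√364 − 1/√7729) = 10·16.1·(0.041040) = 6.6074 kWh/t
P_mill = W·ṁ = 6.6074·2458.8 = 16246.2 kW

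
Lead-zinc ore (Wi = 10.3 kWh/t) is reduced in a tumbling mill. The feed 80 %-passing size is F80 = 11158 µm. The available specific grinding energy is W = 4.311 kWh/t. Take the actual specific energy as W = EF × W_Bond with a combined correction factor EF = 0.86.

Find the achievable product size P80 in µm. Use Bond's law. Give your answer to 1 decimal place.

P80 = 295.9 µm

W = 10·Wi·[P80^(−½) − F80^(−½)]
W_Bond = W / EF = 4.311 / 0.86 = 5.0128 kWh/t
1/√P80 = 1/√F80 + W_Bond/(10·Wi)
  = 5.0128/(10·10.3) + 1/√11158 = 0.048668 + 0.009467 = 0.058135
P80 = (1/0.058135)² = 17.2014² = 295.89 µm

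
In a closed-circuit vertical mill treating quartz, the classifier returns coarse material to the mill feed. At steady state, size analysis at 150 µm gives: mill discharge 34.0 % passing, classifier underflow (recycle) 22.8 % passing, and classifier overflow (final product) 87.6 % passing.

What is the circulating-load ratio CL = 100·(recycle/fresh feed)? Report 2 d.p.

CL = 478.57 %

Classifier node, passing 150 µm:
r = (o − d)/(d − u)
r = (87.6 − 34.0)/(34.0 − 22.8) = 53.6/11.2 = 4.7857
CL = 100·r = 478.57 %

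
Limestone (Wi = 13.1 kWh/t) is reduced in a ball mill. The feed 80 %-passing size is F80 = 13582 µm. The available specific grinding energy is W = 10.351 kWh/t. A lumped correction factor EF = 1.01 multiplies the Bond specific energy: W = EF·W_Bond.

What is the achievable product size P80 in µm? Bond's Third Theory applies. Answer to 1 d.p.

P80 = 132.7 µm

W = 10 Wi / √P80 − 10 Wi / √F80
W_Bond = W / EF = 10.351 / 1.01 = 10.2485 kWh/t
P80^(−½) = W_Bond/(10 Wi) + F80^(−½)
  = 10.2485/(10·13.1) + 1/√13582 = 0.078233 + 0.008581 = 0.086814
P80 = (1/0.086814)² = 11.5189² = 132.69 µm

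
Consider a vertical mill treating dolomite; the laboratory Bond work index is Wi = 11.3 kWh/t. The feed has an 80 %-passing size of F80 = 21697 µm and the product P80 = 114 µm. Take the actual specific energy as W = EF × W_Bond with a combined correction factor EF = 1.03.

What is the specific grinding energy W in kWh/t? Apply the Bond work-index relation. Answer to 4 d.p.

Bond: W = 10·Wi·(1/√P80 − 1/√F80)
1/√114 = 0.093659;  1/√21697 = 0.006789
W = 10·11.3·(0.093659 − 0.006789) = 9.8163 kWh/t
Corrected W = EF·W_Bond = 1.03·9.8163 = 10.1108 kWh/t

W = 10.1108 kWh/t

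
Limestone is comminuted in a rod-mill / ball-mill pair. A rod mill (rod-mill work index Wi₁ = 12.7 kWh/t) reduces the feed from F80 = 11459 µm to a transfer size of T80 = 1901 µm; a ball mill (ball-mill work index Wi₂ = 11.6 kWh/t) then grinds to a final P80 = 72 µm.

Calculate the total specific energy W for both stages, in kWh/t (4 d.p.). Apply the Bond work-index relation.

Bond:  W = 10 Wi (1/√P − 1/√F)
Stage 1 (11459→1901 µm, Wi₁=12.7): W₁ = 10·12.7·(0.022936 − 0.009342) = 1.7264 kWh/t
Stage 2 (1901→72 µm, Wi₂=11.6): W₂ = 10·11.6·(0.117851 − 0.022936) = 11.0102 kWh/t
W = W₁ + W₂ = 1.7264 + 11.0102 = 12.7366 kWh/t

W = 12.7366 kWh/t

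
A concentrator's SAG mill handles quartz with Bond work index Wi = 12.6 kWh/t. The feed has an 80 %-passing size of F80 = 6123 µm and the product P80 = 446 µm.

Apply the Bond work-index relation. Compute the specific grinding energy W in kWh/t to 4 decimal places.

W = 4.3560 kWh/t

W = 10 Wi (1/√P80 − 1/√F80)  [Bond]
1/√446 = 0.047351;  1/√6123 = 0.012780
W = 10·12.6·(0.047351 − 0.012780) = 4.3560 kWh/t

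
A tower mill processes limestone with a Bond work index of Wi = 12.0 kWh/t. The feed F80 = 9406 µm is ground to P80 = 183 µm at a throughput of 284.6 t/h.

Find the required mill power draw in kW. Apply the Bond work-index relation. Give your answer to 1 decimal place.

P = 2172.4 kW

W = 10·Wi·[P80^(−½) − F80^(−½)]
W = 10·12.0·(1/√183 − 1/√9406) = 10·12.0·(0.063611) = 7.6333 kWh/t
P = W·T = 7.6333·284.6 = 2172.4 kW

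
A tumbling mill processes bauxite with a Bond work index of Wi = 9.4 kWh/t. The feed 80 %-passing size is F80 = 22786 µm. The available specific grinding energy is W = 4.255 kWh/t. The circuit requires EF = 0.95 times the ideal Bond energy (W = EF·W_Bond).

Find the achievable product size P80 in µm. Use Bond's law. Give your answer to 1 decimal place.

Bond: W = 10·Wi·(1/√P80 − 1/√F80)
W_Bond = W / EF = 4.255 / 0.95 = 4.4789 kWh/t
P80^-0.5 = F80^-0.5 + W_Bond/(10 Wi)
  = 4.4789/(10·9.4) + 1/√22786 = 0.047648 + 0.006625 = 0.054273
P80 = (1/0.054273)² = 18.4253² = 339.49 µm

P80 = 339.5 µm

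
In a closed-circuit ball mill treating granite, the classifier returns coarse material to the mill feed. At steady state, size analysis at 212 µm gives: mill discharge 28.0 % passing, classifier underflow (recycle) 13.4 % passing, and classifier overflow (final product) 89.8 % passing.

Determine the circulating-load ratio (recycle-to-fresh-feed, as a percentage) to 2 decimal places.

Classifier node, passing 212 µm:
d + r·d = r·u + o → r(d−u) = o−d
r = (89.8 − 28.0)/(28.0 − 13.4) = 61.8/14.6 = 4.2329
CL = 100·r = 423.29 %

CL = 423.29 %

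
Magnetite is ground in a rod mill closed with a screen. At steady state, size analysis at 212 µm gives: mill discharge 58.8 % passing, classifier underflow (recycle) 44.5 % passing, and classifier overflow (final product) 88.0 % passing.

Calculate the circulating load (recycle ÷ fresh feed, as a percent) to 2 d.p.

Balance %-passing 212 µm (r = R/F):
r = (o − d)/(d − u)
r = (88.0 − 58.8)/(58.8 − 44.5) = 29.2/14.3 = 2.0420
CL = 100·r = 204.20 %

CL = 204.20 %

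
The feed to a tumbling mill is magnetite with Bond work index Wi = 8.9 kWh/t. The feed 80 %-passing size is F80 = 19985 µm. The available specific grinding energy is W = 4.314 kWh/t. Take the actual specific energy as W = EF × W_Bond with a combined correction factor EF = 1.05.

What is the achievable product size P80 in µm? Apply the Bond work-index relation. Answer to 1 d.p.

W = 10 Wi (P80^-0.5 − F80^-0.5)
W_Bond = W / EF = 4.314 / 1.05 = 4.1086 kWh/t
P80^(−½) = W_Bond/(10 Wi) + F80^(−½)
  = 4.1086/(10·8.9) + 1/√19985 = 0.046164 + 0.007074 = 0.053237
P80 = (1/0.053237)² = 18.7838² = 352.83 µm

P80 = 352.8 µm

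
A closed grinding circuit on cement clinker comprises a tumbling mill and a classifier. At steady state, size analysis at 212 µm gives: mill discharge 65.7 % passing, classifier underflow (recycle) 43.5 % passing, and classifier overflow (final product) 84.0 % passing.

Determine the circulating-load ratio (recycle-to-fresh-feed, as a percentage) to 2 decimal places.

CL = 82.43 %

Mass balance on the −212 µm fraction:
r = (o − d)/(d − u)
r = (84.0 − 65.7)/(65.7 − 43.5) = 18.3/22.2 = 0.8243
CL = 100·r = 82.43 %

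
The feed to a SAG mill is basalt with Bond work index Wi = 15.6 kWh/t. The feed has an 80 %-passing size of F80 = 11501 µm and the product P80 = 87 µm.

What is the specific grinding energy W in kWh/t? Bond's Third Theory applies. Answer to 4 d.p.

W = 15.2703 kWh/t

Bond: W = 10·Wi·(1/√P80 − 1/√F80)
1/√87 = 0.107211;  1/√11501 = 0.009325
W = 10·15.6·(0.107211 − 0.009325) = 15.2703 kWh/t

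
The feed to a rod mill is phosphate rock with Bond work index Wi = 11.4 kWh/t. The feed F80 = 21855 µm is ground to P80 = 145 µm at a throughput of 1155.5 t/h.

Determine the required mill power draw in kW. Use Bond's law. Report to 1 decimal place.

P = 10048.3 kW

W = 10 Wi (P80^-0.5 − F80^-0.5)
W = 10·11.4·(1/√145 − 1/√21855) = 10·11.4·(0.076281) = 8.6961 kWh/t
Mill draw = 8.6961 × 1155.5 = 10048.3 kW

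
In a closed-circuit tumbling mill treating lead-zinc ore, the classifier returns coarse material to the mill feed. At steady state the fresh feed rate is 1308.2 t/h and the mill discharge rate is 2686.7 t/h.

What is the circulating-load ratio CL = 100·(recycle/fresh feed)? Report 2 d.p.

CL = 105.37 %

Steady state: M = F + R.
R = M − F = 2686.7 − 1308.2 = 1378.5 t/h
CL = 100·R/F = 100·1378.5/1308.2 = 105.37 %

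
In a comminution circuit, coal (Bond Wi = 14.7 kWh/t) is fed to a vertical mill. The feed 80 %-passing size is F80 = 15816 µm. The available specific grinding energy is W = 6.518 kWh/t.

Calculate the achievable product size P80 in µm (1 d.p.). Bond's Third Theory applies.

W = 10 Wi (1/√P80 − 1/√F80)  [Bond]
P80^(−½) = W/(10 Wi) + F80^(−½)
  = 6.5180/(10·14.7) + 1/√15816 = 0.044340 + 0.007952 = 0.052292
P80 = (1/0.052292)² = 19.1235² = 365.71 µm

P80 = 365.7 µm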